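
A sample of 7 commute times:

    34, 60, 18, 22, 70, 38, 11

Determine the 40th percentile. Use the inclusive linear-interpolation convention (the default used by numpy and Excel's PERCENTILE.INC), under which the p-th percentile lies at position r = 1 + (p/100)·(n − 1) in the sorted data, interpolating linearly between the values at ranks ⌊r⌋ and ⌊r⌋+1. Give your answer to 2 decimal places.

Sorted: 11, 18, 22, 34, 38, 60, 70.
n = 7.
r = 1 + (40/100)·(7 − 1) = 1 + 2.4 = 3.4.
Rank 3 is 22 and rank 4 is 34.
Interpolate: 22 + 0.4·(34 − 22) = 22 + 0.4·12 = 26.8.

26.80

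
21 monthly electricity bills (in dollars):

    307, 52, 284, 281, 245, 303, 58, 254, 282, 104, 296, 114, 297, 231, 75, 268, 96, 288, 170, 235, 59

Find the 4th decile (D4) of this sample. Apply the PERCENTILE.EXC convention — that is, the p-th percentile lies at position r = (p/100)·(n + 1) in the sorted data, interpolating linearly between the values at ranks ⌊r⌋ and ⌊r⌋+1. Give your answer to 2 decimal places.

Sorted: 52, 58, 59, 75, 96, 104, 114, 170, 231, 235, 245, 254, 268, 281, 282, 284, 288, 296, 297, 303, 307.
n = 21.
r = (40/100)·(21 + 1) = 8.8.
Rank 8 is 170 and rank 9 is 231.
Interpolate: 170 + 0.8·(231 − 170) = 170 + 0.8·61 = 218.8.

218.80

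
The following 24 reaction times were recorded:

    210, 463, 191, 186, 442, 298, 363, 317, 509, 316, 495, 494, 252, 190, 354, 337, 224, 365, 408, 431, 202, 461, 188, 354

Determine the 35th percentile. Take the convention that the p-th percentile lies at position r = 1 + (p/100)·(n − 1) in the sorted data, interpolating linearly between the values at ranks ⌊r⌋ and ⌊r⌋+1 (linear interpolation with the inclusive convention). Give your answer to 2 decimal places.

Sorted: 186, 188, 190, 191, 202, 210, 224, 252, 298, 316, 317, 337, 354, 354, 363, 365, 408, 431, 442, 461, 463, 494, 495, 509.
n = 24.
r = 1 + (35/100)·(24 − 1) = 1 + 8.05 = 9.05.
Rank 9 is 298 and rank 10 is 316.
Interpolate: 298 + 0.05·(316 − 298) = 298 + 0.05·18 = 298.9.

298.90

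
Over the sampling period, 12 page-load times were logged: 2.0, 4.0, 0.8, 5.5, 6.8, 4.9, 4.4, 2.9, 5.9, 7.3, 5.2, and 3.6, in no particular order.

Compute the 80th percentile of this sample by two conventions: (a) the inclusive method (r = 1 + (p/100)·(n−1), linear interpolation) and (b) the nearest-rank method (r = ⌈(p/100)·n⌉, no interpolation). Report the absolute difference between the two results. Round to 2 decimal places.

0.08

Sorted: 0.8, 2.0, 2.9, 3.6, 4.0, 4.4, 4.9, 5.2, 5.5, 5.9, 6.8, 7.3.
n = 12.
(a) r = 9.8; between ranks 9 (5.5) and 10 (5.9): 5.82.
(b) the nearest-rank method: rank 10 → 5.9.
|5.82 − 5.9| = 0.08.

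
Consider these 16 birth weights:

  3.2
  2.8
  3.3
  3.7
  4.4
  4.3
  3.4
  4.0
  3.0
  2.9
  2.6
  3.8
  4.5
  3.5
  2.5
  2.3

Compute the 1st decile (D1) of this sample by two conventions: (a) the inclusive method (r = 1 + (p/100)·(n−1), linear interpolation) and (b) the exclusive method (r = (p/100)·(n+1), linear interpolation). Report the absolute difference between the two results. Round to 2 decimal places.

Sorted: 2.3, 2.5, 2.6, 2.8, 2.9, 3.0, 3.2, 3.3, 3.4, 3.5, 3.7, 3.8, 4.0, 4.3, 4.4, 4.5.
n = 16.
(a) r = 2.5; between ranks 2 (2.5) and 3 (2.6): 2.55.
(b) r = 1.7; between ranks 1 (2.3) and 2 (2.5): 2.44.
|2.55 − 2.44| = 0.11.

0.11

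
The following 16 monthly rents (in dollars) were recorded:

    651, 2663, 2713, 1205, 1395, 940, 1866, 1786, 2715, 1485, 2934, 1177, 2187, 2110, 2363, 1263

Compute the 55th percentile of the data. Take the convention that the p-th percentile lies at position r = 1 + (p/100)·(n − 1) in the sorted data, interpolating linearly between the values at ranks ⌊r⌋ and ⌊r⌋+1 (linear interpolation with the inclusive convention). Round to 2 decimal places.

Sorted: 651, 940, 1177, 1205, 1263, 1395, 1485, 1786, 1866, 2110, 2187, 2363, 2663, 2713, 2715, 2934.
n = 16.
r = 1 + (55/100)·(16 − 1) = 1 + 8.25 = 9.25.
Rank 9 is 1866 and rank 10 is 2110.
Interpolate: 1866 + 0.25·(2110 − 1866) = 1866 + 0.25·244 = 1927.

1927.00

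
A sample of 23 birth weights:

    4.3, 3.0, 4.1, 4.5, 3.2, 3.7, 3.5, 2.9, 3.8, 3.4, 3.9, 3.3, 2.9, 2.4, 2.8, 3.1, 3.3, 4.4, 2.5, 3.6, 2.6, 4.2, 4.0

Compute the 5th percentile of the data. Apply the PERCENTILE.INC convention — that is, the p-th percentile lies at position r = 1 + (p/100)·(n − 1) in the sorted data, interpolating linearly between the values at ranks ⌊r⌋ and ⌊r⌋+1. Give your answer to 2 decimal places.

Sorted: 2.4, 2.5, 2.6, 2.8, 2.9, 2.9, 3.0, 3.1, 3.2, 3.3, 3.3, 3.4, 3.5, 3.6, 3.7, 3.8, 3.9, 4.0, 4.1, 4.2, 4.3, 4.4, 4.5.
n = 23.
r = 1 + (5/100)·(23 − 1) = 1 + 1.1 = 2.1.
Rank 2 is 2.5 and rank 3 is 2.6.
Interpolate: 2.5 + 0.1·(2.6 − 2.5) = 2.5 + 0.1·0.1 = 2.51.

2.51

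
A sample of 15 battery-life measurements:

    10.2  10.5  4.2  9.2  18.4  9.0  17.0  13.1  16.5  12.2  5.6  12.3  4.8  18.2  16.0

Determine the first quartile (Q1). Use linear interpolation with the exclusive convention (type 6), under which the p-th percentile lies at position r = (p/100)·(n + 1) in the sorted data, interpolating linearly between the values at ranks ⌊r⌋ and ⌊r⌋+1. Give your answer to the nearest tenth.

Sorted: 4.2, 4.8, 5.6, 9.0, 9.2, 10.2, 10.5, 12.2, 12.3, 13.1, 16.0, 16.5, 17.0, 18.2, 18.4.
n = 15.
r = (25/100)·(15 + 1) = 4.
r is an integer, so P25 is the value at rank 4: 9.0.

9.0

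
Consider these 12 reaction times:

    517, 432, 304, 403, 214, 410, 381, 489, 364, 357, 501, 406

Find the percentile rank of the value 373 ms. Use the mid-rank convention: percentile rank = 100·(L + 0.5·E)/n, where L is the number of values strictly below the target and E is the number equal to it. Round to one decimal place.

33.3

Sorted: 214, 304, 357, 364, 381, 403, 406, 410, 432, 489, 501, 517.
Count below 373: L = 4; count equal: E = 0; n = 12.
Percentile rank = 100·(4 + 0.5·0)/12 = 100·4/12 = 33.33.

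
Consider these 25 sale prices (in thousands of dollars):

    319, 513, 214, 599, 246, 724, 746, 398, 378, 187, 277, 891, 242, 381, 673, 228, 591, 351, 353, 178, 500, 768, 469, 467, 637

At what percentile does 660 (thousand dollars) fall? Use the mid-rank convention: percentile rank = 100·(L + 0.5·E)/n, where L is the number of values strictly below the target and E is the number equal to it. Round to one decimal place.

80.0

Sorted: 178, 187, 214, 228, 242, 246, 277, 319, 351, 353, 378, 381, 398, 467, 469, 500, 513, 591, 599, 637, 673, 724, 746, 768, 891.
Count below 660: L = 20; count equal: E = 0; n = 25.
Percentile rank = 100·(20 + 0.5·0)/25 = 100·20/25 = 80.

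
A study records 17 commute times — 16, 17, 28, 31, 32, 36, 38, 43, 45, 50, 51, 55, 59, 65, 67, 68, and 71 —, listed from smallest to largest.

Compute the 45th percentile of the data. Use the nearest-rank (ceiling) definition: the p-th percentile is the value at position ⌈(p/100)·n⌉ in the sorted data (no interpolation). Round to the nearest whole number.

43

n = 17.
Position = ⌈45/100 · 17⌉ = ⌈7.65⌉ = 8.
The value at rank 8 is 43.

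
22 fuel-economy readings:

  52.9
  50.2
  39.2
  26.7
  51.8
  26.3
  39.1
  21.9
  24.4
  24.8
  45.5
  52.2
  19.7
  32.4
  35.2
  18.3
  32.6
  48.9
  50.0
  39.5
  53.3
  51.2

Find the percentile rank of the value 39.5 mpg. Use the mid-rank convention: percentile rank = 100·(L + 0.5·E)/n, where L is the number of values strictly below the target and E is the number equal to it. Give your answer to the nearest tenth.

Sorted: 18.3, 19.7, 21.9, 24.4, 24.8, 26.3, 26.7, 32.4, 32.6, 35.2, 39.1, 39.2, 39.5, 45.5, 48.9, 50.0, 50.2, 51.2, 51.8, 52.2, 52.9, 53.3.
Count below 39.5: L = 12; count equal: E = 1; n = 22.
Percentile rank = 100·(12 + 0.5·1)/22 = 100·12.5/22 = 56.82.

56.8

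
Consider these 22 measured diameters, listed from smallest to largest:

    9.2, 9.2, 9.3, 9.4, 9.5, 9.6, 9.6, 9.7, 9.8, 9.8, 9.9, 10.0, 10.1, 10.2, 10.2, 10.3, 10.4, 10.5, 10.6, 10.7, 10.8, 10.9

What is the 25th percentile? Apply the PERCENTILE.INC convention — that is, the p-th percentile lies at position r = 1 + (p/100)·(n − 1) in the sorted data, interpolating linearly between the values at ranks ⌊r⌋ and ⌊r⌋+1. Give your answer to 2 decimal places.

9.60

n = 22.
r = 1 + (25/100)·(22 − 1) = 1 + 5.25 = 6.25.
Rank 6 is 9.6 and rank 7 is 9.6.
Interpolate: 9.6 + 0.25·(9.6 − 9.6) = 9.6 + 0.25·0 = 9.6.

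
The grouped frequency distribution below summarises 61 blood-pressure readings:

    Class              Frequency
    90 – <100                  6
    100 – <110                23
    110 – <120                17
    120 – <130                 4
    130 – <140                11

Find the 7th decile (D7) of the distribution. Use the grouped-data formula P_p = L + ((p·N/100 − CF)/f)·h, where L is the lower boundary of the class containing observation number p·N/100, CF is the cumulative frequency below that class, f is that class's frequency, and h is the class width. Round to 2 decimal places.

N = 61; target position k = 70/100 · 61 = 42.7.
Cumulative frequencies: 6, 29, 46, 50, 61.
Observation 42.7 falls in the class 110 – <120.
L = 110, CF = 29, f = 17, h = 10.
P70 = 110 + ((42.7 − 29)/17)·10 = 110 + 8.05882 = 118.059.

118.06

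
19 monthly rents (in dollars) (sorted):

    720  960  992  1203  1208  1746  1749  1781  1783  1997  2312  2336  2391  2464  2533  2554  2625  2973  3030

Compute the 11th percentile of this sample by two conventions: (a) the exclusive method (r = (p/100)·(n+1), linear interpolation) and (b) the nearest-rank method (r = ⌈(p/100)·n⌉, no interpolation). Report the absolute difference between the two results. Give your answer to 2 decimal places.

n = 19.
(a) r = 2.2; between ranks 2 (960) and 3 (992): 966.4.
(b) the nearest-rank method: rank 3 → 992.
|966.4 − 992| = 25.6.

25.60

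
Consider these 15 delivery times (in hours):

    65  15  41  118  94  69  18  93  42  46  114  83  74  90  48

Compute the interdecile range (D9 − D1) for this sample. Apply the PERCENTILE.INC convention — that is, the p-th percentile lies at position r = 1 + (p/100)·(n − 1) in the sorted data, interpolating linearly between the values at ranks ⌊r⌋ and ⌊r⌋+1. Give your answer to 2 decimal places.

Sorted: 15, 18, 41, 42, 46, 48, 65, 69, 74, 83, 90, 93, 94, 114, 118.
n = 15.
P10: r = 2.4; ranks 2–3 are 18, 41; interpolating gives 27.2.
P90: r = 13.6; ranks 13–14 are 94, 114; interpolating gives 106.
Difference: 106 − 27.2 = 78.8.

78.80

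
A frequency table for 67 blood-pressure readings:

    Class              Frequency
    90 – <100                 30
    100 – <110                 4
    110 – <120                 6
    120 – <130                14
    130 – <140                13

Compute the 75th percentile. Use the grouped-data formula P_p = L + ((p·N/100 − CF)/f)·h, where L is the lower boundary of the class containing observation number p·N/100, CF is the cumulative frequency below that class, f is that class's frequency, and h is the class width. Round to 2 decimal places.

N = 67; target position k = 75/100 · 67 = 50.25.
Cumulative frequencies: 30, 34, 40, 54, 67.
Observation 50.25 falls in the class 120 – <130.
L = 120, CF = 40, f = 14, h = 10.
P75 = 120 + ((50.25 − 40)/14)·10 = 120 + 7.32143 = 127.321.

127.32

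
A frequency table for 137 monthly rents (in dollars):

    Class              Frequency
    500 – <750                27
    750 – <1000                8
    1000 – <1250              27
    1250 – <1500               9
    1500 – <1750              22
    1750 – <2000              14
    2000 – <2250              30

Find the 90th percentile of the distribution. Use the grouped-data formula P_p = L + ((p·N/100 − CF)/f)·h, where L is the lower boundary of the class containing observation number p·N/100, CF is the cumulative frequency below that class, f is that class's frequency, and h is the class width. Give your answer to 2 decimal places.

2135.83

N = 137; target position k = 90/100 · 137 = 123.3.
Cumulative frequencies: 27, 35, 62, 71, 93, 107, 137.
Observation 123.3 falls in the class 2000 – <2250.
L = 2000, CF = 107, f = 30, h = 250.
P90 = 2000 + ((123.3 − 107)/30)·250 = 2000 + 135.833 = 2135.83.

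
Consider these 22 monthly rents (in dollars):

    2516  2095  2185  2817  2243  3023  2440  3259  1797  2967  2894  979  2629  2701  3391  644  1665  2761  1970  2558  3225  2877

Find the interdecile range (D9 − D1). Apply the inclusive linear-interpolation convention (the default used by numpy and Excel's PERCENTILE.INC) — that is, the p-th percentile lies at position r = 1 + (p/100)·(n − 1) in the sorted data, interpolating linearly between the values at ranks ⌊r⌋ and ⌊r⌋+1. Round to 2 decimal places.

Sorted: 644, 979, 1665, 1797, 1970, 2095, 2185, 2243, 2440, 2516, 2558, 2629, 2701, 2761, 2817, 2877, 2894, 2967, 3023, 3225, 3259, 3391.
n = 22.
P10: r = 3.1; ranks 3–4 are 1665, 1797; interpolating gives 1678.2.
P90: r = 19.9; ranks 19–20 are 3023, 3225; interpolating gives 3204.8.
Difference: 3204.8 − 1678.2 = 1526.6.

1526.60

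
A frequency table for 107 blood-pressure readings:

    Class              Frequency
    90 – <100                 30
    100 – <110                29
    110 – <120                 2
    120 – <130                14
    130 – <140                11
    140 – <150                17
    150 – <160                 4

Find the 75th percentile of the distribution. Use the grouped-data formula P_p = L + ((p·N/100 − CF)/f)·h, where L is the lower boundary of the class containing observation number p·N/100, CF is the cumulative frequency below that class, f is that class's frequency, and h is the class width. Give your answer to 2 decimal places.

134.77

N = 107; target position k = 75/100 · 107 = 80.25.
Cumulative frequencies: 30, 59, 61, 75, 86, 103, 107.
Observation 80.25 falls in the class 130 – <140.
L = 130, CF = 75, f = 11, h = 10.
P75 = 130 + ((80.25 − 75)/11)·10 = 130 + 4.77273 = 134.773.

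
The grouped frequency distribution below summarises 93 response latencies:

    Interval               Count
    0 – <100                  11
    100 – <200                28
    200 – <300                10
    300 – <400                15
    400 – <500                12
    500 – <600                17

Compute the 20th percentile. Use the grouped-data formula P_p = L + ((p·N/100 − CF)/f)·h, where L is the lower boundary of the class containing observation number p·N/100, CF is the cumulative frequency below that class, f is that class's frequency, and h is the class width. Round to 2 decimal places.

N = 93; target position k = 20/100 · 93 = 18.6.
Cumulative frequencies: 11, 39, 49, 64, 76, 93.
Observation 18.6 falls in the class 100 – <200.
L = 100, CF = 11, f = 28, h = 100.
P20 = 100 + ((18.6 − 11)/28)·100 = 100 + 27.1429 = 127.143.

127.14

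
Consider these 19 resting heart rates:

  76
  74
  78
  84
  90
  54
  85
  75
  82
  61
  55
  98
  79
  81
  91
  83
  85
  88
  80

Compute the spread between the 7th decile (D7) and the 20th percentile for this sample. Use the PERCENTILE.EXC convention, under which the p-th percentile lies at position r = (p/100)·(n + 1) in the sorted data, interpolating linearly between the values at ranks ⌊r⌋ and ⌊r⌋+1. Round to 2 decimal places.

Sorted: 54, 55, 61, 74, 75, 76, 78, 79, 80, 81, 82, 83, 84, 85, 85, 88, 90, 91, 98.
n = 19.
P20: r = 4 (integer) → 74.
P70: r = 14 (integer) → 85.
Difference: 85 − 74 = 11.

11.00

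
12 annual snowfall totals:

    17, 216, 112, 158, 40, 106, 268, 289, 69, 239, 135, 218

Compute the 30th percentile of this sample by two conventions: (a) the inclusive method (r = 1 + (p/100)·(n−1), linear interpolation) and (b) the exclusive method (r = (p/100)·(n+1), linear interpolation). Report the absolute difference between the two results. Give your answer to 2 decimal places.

5.50

Sorted: 17, 40, 69, 106, 112, 135, 158, 216, 218, 239, 268, 289.
n = 12.
(a) r = 4.3; between ranks 4 (106) and 5 (112): 107.8.
(b) r = 3.9; between ranks 3 (69) and 4 (106): 102.3.
|107.8 − 102.3| = 5.5.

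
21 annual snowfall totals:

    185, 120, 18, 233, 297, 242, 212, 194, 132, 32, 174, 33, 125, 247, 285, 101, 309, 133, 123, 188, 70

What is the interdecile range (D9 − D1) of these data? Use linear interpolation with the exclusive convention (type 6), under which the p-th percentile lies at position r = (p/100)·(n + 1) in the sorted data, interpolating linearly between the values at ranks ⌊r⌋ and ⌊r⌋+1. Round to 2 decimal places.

262.40

Sorted: 18, 32, 33, 70, 101, 120, 123, 125, 132, 133, 174, 185, 188, 194, 212, 233, 242, 247, 285, 297, 309.
n = 21.
P10: r = 2.2; ranks 2–3 are 32, 33; interpolating gives 32.2.
P90: r = 19.8; ranks 19–20 are 285, 297; interpolating gives 294.6.
Difference: 294.6 − 32.2 = 262.4.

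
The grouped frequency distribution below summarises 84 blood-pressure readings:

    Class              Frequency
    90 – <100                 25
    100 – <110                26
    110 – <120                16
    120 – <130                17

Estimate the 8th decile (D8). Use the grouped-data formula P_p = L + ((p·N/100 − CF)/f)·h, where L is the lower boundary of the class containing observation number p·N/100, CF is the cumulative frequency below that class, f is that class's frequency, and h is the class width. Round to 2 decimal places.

N = 84; target position k = 80/100 · 84 = 67.2.
Cumulative frequencies: 25, 51, 67, 84.
Observation 67.2 falls in the class 120 – <130.
L = 120, CF = 67, f = 17, h = 10.
P80 = 120 + ((67.2 − 67)/17)·10 = 120 + 0.117647 = 120.118.

120.12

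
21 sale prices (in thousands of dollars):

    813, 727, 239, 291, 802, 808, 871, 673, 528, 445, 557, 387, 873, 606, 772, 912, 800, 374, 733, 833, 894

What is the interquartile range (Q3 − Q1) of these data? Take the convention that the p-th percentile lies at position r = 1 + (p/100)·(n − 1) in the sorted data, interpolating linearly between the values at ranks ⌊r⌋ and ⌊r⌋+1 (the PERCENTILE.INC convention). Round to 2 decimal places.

Sorted: 239, 291, 374, 387, 445, 528, 557, 606, 673, 727, 733, 772, 800, 802, 808, 813, 833, 871, 873, 894, 912.
n = 21.
P25: r = 6 (integer) → 528.
P75: r = 16 (integer) → 813.
Difference: 813 − 528 = 285.

285.00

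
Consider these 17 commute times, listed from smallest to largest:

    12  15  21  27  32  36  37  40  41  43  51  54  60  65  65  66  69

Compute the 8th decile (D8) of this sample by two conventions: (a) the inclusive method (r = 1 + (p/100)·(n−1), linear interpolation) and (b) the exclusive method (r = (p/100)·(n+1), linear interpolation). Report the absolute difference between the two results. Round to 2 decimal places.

1.00

n = 17.
(a) r = 13.8; between ranks 13 (60) and 14 (65): 64.
(b) r = 14.4; between ranks 14 (65) and 15 (65): 65.
|64 − 65| = 1.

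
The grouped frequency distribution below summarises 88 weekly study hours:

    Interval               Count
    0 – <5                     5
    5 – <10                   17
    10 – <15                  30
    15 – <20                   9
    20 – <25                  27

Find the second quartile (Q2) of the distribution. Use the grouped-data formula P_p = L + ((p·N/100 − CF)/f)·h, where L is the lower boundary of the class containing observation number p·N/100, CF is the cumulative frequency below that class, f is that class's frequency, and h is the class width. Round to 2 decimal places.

N = 88; target position k = 50/100 · 88 = 44.
Cumulative frequencies: 5, 22, 52, 61, 88.
Observation 44 falls in the class 10 – <15.
L = 10, CF = 22, f = 30, h = 5.
P50 = 10 + ((44 − 22)/30)·5 = 10 + 3.66667 = 13.6667.

13.67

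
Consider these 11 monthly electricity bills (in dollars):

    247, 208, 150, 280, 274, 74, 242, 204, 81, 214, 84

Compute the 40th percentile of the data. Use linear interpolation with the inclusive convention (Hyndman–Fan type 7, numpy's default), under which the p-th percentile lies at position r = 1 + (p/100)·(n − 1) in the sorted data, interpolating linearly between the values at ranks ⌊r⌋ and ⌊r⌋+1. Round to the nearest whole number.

204

Sorted: 74, 81, 84, 150, 204, 208, 214, 242, 247, 274, 280.
n = 11.
r = 1 + (40/100)·(11 − 1) = 1 + 4 = 5.
r is an integer, so P40 is the value at rank 5: 204.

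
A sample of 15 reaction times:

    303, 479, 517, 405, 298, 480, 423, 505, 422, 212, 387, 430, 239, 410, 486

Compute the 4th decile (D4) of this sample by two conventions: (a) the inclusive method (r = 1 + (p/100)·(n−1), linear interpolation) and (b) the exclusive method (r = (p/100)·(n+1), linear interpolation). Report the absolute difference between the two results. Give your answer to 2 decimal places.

1.00

Sorted: 212, 239, 298, 303, 387, 405, 410, 422, 423, 430, 479, 480, 486, 505, 517.
n = 15.
(a) r = 6.6; between ranks 6 (405) and 7 (410): 408.
(b) r = 6.4; between ranks 6 (405) and 7 (410): 407.
|408 − 407| = 1.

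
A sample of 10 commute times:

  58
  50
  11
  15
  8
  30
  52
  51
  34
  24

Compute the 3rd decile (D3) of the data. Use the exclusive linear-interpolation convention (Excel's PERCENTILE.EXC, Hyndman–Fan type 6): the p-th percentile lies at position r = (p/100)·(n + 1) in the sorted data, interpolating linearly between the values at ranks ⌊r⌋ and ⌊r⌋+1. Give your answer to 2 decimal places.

17.70

Sorted: 8, 11, 15, 24, 30, 34, 50, 51, 52, 58.
n = 10.
r = (30/100)·(10 + 1) = 3.3.
Rank 3 is 15 and rank 4 is 24.
Interpolate: 15 + 0.3·(24 − 15) = 15 + 0.3·9 = 17.7.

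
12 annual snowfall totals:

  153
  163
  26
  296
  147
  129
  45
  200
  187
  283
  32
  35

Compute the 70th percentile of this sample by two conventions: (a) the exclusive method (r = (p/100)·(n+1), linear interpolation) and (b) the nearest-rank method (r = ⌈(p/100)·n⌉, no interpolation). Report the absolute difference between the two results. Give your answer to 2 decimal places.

Sorted: 26, 32, 35, 45, 129, 147, 153, 163, 187, 200, 283, 296.
n = 12.
(a) r = 9.1; between ranks 9 (187) and 10 (200): 188.3.
(b) the nearest-rank method: rank 9 → 187.
|188.3 − 187| = 1.3.

1.30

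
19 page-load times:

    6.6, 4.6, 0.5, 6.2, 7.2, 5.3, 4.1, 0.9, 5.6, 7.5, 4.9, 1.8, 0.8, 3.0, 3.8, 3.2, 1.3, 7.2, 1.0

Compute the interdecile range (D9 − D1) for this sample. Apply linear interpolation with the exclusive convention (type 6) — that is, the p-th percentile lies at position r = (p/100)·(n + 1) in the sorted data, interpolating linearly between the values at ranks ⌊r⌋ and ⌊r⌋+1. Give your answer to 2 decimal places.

6.40

Sorted: 0.5, 0.8, 0.9, 1.0, 1.3, 1.8, 3.0, 3.2, 3.8, 4.1, 4.6, 4.9, 5.3, 5.6, 6.2, 6.6, 7.2, 7.2, 7.5.
n = 19.
P10: r = 2 (integer) → 0.8.
P90: r = 18 (integer) → 7.2.
Difference: 7.2 − 0.8 = 6.4.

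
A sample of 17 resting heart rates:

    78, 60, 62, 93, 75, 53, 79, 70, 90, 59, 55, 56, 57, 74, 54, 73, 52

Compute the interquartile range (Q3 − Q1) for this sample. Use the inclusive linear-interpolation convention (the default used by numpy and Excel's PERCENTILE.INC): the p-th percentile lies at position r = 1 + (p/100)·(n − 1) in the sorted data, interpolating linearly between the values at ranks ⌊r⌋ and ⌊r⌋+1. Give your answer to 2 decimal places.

19.00

Sorted: 52, 53, 54, 55, 56, 57, 59, 60, 62, 70, 73, 74, 75, 78, 79, 90, 93.
n = 17.
P25: r = 5 (integer) → 56.
P75: r = 13 (integer) → 75.
Difference: 75 − 56 = 19.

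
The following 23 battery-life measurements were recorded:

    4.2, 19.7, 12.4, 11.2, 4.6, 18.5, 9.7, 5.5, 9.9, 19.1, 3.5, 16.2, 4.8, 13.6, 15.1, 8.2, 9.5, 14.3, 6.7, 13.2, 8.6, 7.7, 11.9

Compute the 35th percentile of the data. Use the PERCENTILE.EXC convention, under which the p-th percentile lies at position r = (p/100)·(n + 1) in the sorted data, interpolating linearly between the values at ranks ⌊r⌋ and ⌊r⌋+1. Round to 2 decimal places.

8.36

Sorted: 3.5, 4.2, 4.6, 4.8, 5.5, 6.7, 7.7, 8.2, 8.6, 9.5, 9.7, 9.9, 11.2, 11.9, 12.4, 13.2, 13.6, 14.3, 15.1, 16.2, 18.5, 19.1, 19.7.
n = 23.
r = (35/100)·(23 + 1) = 8.4.
Rank 8 is 8.2 and rank 9 is 8.6.
Interpolate: 8.2 + 0.4·(8.6 − 8.2) = 8.2 + 0.4·0.4 = 8.36.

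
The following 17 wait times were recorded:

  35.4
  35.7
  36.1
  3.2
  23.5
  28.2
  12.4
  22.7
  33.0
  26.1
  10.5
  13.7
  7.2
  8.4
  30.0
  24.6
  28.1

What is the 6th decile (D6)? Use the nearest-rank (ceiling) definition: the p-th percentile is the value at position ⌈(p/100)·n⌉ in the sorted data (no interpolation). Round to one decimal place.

28.1

Sorted: 3.2, 7.2, 8.4, 10.5, 12.4, 13.7, 22.7, 23.5, 24.6, 26.1, 28.1, 28.2, 30.0, 33.0, 35.4, 35.7, 36.1.
n = 17.
Position = ⌈60/100 · 17⌉ = ⌈10.2⌉ = 11.
The value at rank 11 is 28.1.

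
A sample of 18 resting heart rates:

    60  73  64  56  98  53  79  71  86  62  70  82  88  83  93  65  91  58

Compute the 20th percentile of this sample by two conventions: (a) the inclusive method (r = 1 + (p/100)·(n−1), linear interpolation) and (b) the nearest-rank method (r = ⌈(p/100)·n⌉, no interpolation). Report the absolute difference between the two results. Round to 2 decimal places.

0.80

Sorted: 53, 56, 58, 60, 62, 64, 65, 70, 71, 73, 79, 82, 83, 86, 88, 91, 93, 98.
n = 18.
(a) r = 4.4; between ranks 4 (60) and 5 (62): 60.8.
(b) the nearest-rank method: rank 4 → 60.
|60.8 − 60| = 0.8.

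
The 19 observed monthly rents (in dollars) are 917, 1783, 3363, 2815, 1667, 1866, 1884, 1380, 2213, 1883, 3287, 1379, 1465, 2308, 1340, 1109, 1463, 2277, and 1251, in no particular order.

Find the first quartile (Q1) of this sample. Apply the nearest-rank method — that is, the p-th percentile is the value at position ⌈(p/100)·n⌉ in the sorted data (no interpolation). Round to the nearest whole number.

Sorted: 917, 1109, 1251, 1340, 1379, 1380, 1463, 1465, 1667, 1783, 1866, 1883, 1884, 2213, 2277, 2308, 2815, 3287, 3363.
n = 19.
Position = ⌈25/100 · 19⌉ = ⌈4.75⌉ = 5.
The value at rank 5 is 1379.

1379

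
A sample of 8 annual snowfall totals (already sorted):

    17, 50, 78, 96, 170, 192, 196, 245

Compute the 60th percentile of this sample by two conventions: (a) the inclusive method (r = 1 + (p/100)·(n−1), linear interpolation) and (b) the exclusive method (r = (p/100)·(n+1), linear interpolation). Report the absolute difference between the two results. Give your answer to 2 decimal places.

4.40

n = 8.
(a) r = 5.2; between ranks 5 (170) and 6 (192): 174.4.
(b) r = 5.4; between ranks 5 (170) and 6 (192): 178.8.
|174.4 − 178.8| = 4.4.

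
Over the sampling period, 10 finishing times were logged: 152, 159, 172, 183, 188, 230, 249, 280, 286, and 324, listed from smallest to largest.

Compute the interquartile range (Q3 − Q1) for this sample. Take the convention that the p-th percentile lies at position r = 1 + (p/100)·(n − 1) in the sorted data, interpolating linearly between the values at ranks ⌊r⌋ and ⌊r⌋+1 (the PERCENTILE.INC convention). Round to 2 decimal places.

97.50

n = 10.
P25: r = 3.25; ranks 3–4 are 172, 183; interpolating gives 174.75.
P75: r = 7.75; ranks 7–8 are 249, 280; interpolating gives 272.25.
Difference: 272.25 − 174.75 = 97.5.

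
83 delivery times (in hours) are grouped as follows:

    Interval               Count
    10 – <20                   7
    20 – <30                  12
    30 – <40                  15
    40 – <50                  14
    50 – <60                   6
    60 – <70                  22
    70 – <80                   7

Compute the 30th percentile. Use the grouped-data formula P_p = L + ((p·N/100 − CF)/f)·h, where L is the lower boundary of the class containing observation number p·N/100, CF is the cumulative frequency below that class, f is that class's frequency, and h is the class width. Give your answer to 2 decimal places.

N = 83; target position k = 30/100 · 83 = 24.9.
Cumulative frequencies: 7, 19, 34, 48, 54, 76, 83.
Observation 24.9 falls in the class 30 – <40.
L = 30, CF = 19, f = 15, h = 10.
P30 = 30 + ((24.9 − 19)/15)·10 = 30 + 3.93333 = 33.9333.

33.93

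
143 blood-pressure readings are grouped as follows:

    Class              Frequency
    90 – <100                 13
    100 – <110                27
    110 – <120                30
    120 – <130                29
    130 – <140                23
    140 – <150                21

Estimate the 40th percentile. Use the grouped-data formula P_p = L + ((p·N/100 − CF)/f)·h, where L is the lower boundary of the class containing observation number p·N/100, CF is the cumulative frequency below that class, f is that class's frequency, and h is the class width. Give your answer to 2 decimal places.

115.73

N = 143; target position k = 40/100 · 143 = 57.2.
Cumulative frequencies: 13, 40, 70, 99, 122, 143.
Observation 57.2 falls in the class 110 – <120.
L = 110, CF = 40, f = 30, h = 10.
P40 = 110 + ((57.2 − 40)/30)·10 = 110 + 5.73333 = 115.733.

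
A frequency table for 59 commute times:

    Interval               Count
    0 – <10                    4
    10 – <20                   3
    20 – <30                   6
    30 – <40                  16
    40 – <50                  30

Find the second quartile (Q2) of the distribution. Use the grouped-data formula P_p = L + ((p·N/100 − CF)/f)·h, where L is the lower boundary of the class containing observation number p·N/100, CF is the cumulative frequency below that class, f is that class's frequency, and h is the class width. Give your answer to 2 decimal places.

N = 59; target position k = 50/100 · 59 = 29.5.
Cumulative frequencies: 4, 7, 13, 29, 59.
Observation 29.5 falls in the class 40 – <50.
L = 40, CF = 29, f = 30, h = 10.
P50 = 40 + ((29.5 − 29)/30)·10 = 40 + 0.166667 = 40.1667.

40.17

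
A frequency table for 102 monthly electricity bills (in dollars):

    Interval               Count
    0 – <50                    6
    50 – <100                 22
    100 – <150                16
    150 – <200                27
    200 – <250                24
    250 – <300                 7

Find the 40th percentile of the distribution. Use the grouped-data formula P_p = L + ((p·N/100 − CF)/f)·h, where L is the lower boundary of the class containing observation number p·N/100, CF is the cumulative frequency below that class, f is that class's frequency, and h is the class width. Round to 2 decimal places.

N = 102; target position k = 40/100 · 102 = 40.8.
Cumulative frequencies: 6, 28, 44, 71, 95, 102.
Observation 40.8 falls in the class 100 – <150.
L = 100, CF = 28, f = 16, h = 50.
P40 = 100 + ((40.8 − 28)/16)·50 = 100 + 40 = 140.

140.00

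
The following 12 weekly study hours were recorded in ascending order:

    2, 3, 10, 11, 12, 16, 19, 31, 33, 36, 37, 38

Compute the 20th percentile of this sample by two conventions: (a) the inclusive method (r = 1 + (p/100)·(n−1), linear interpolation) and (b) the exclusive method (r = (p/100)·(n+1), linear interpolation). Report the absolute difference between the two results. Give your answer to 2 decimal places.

3.00

n = 12.
(a) r = 3.2; between ranks 3 (10) and 4 (11): 10.2.
(b) r = 2.6; between ranks 2 (3) and 3 (10): 7.2.
|10.2 − 7.2| = 3.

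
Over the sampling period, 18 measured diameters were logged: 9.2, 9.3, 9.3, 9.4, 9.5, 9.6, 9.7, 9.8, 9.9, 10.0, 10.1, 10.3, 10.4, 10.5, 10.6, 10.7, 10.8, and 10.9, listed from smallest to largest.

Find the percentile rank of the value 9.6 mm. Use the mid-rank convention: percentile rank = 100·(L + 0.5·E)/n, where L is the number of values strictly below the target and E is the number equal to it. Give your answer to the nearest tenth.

Count below 9.6: L = 5; count equal: E = 1; n = 18.
Percentile rank = 100·(5 + 0.5·1)/18 = 100·5.5/18 = 30.56.

30.6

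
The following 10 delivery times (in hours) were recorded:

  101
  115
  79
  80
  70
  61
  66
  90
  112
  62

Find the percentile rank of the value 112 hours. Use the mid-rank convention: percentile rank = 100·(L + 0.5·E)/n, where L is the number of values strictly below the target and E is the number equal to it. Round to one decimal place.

Sorted: 61, 62, 66, 70, 79, 80, 90, 101, 112, 115.
Count below 112: L = 8; count equal: E = 1; n = 10.
Percentile rank = 100·(8 + 0.5·1)/10 = 100·8.5/10 = 85.

85.0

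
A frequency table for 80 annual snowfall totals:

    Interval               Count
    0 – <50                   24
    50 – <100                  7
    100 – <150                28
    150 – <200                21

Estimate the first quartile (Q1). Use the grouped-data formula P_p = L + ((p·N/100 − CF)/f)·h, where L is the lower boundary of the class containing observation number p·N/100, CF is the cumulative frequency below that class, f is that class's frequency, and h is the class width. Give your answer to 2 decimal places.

41.67

N = 80; target position k = 25/100 · 80 = 20.
Cumulative frequencies: 24, 31, 59, 80.
Observation 20 falls in the class 0 – <50.
L = 0, CF = 0, f = 24, h = 50.
P25 = 0 + ((20 − 0)/24)·50 = 0 + 41.6667 = 41.6667.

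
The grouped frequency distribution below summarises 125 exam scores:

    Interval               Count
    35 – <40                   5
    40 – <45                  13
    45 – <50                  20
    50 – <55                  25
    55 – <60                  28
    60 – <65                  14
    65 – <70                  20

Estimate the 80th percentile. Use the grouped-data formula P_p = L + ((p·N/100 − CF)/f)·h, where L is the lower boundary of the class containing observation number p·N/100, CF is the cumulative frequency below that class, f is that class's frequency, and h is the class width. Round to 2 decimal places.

N = 125; target position k = 80/100 · 125 = 100.
Cumulative frequencies: 5, 18, 38, 63, 91, 105, 125.
Observation 100 falls in the class 60 – <65.
L = 60, CF = 91, f = 14, h = 5.
P80 = 60 + ((100 − 91)/14)·5 = 60 + 3.21429 = 63.2143.

63.21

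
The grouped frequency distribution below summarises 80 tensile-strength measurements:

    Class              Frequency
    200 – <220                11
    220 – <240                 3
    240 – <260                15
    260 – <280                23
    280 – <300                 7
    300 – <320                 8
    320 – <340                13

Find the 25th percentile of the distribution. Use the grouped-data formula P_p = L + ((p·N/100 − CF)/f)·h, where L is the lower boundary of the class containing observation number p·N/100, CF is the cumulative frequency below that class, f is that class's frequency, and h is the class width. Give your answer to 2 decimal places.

N = 80; target position k = 25/100 · 80 = 20.
Cumulative frequencies: 11, 14, 29, 52, 59, 67, 80.
Observation 20 falls in the class 240 – <260.
L = 240, CF = 14, f = 15, h = 20.
P25 = 240 + ((20 − 14)/15)·20 = 240 + 8 = 248.

248.00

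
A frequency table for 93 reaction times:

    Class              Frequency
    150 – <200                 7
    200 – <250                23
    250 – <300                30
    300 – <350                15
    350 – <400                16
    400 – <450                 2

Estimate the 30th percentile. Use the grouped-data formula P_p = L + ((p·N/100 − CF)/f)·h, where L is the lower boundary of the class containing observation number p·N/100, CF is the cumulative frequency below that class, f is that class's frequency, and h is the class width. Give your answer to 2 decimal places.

245.43

N = 93; target position k = 30/100 · 93 = 27.9.
Cumulative frequencies: 7, 30, 60, 75, 91, 93.
Observation 27.9 falls in the class 200 – <250.
L = 200, CF = 7, f = 23, h = 50.
P30 = 200 + ((27.9 − 7)/23)·50 = 200 + 45.4348 = 245.435.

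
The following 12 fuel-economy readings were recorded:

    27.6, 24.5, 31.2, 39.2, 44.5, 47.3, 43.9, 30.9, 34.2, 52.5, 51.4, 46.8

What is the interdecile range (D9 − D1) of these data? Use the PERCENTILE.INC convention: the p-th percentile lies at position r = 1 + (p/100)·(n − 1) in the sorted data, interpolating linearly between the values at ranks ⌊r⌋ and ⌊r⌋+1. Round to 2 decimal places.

Sorted: 24.5, 27.6, 30.9, 31.2, 34.2, 39.2, 43.9, 44.5, 46.8, 47.3, 51.4, 52.5.
n = 12.
P10: r = 2.1; ranks 2–3 are 27.6, 30.9; interpolating gives 27.93.
P90: r = 10.9; ranks 10–11 are 47.3, 51.4; interpolating gives 50.99.
Difference: 50.99 − 27.93 = 23.06.

23.06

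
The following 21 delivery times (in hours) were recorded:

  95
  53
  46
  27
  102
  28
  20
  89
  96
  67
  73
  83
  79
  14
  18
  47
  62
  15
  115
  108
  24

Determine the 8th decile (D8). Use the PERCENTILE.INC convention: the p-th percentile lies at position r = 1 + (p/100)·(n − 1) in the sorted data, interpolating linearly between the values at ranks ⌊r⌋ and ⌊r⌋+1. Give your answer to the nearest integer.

Sorted: 14, 15, 18, 20, 24, 27, 28, 46, 47, 53, 62, 67, 73, 79, 83, 89, 95, 96, 102, 108, 115.
n = 21.
r = 1 + (80/100)·(21 − 1) = 1 + 16 = 17.
r is an integer, so P80 is the value at rank 17: 95.

95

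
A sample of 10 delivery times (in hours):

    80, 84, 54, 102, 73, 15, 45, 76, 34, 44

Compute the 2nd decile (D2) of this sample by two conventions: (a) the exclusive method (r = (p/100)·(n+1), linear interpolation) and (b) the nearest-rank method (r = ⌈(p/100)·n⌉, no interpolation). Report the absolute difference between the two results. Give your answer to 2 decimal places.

2.00

Sorted: 15, 34, 44, 45, 54, 73, 76, 80, 84, 102.
n = 10.
(a) r = 2.2; between ranks 2 (34) and 3 (44): 36.
(b) the nearest-rank method: rank 2 → 34.
|36 − 34| = 2.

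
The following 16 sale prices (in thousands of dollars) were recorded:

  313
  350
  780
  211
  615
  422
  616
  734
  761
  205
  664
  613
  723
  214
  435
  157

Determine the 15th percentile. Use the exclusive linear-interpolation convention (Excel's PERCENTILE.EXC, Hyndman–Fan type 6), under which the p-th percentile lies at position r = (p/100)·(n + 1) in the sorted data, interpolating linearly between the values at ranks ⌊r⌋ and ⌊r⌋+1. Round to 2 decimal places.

Sorted: 157, 205, 211, 214, 313, 350, 422, 435, 613, 615, 616, 664, 723, 734, 761, 780.
n = 16.
r = (15/100)·(16 + 1) = 2.55.
Rank 2 is 205 and rank 3 is 211.
Interpolate: 205 + 0.55·(211 − 205) = 205 + 0.55·6 = 208.3.

208.30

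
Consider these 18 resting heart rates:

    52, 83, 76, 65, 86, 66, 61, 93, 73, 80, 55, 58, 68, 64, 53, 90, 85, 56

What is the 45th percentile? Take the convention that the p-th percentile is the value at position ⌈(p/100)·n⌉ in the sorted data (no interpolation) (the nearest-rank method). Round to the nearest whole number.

Sorted: 52, 53, 55, 56, 58, 61, 64, 65, 66, 68, 73, 76, 80, 83, 85, 86, 90, 93.
n = 18.
Position = ⌈45/100 · 18⌉ = ⌈8.1⌉ = 9.
The value at rank 9 is 66.

66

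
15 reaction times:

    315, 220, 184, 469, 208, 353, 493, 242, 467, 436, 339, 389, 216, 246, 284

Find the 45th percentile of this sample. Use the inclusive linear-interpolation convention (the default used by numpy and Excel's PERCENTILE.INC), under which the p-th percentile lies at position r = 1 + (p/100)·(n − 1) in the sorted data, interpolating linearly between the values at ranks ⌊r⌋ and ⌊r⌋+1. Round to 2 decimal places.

293.30

Sorted: 184, 208, 216, 220, 242, 246, 284, 315, 339, 353, 389, 436, 467, 469, 493.
n = 15.
r = 1 + (45/100)·(15 − 1) = 1 + 6.3 = 7.3.
Rank 7 is 284 and rank 8 is 315.
Interpolate: 284 + 0.3·(315 − 284) = 284 + 0.3·31 = 293.3.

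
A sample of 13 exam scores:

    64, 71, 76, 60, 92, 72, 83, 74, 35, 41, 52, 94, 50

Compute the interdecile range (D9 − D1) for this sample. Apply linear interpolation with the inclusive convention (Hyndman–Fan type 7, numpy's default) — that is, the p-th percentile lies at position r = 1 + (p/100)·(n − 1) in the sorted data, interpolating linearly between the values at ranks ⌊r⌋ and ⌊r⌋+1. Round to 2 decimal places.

Sorted: 35, 41, 50, 52, 60, 64, 71, 72, 74, 76, 83, 92, 94.
n = 13.
P10: r = 2.2; ranks 2–3 are 41, 50; interpolating gives 42.8.
P90: r = 11.8; ranks 11–12 are 83, 92; interpolating gives 90.2.
Difference: 90.2 − 42.8 = 47.4.

47.40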